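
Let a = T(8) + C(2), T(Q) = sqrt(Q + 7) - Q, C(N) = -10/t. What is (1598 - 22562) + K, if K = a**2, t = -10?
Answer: -20964 + (7 - sqrt(15))**2 ≈ -20954.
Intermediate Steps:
C(N) = 1 (C(N) = -10/(-10) = -10*(-1/10) = 1)
T(Q) = sqrt(7 + Q) - Q
a = -7 + sqrt(15) (a = (sqrt(7 + 8) - 1*8) + 1 = (sqrt(15) - 8) + 1 = (-8 + sqrt(15)) + 1 = -7 + sqrt(15) ≈ -3.1270)
K = (-7 + sqrt(15))**2 ≈ 9.7782
(1598 - 22562) + K = (1598 - 22562) + (-7 + sqrt(15))**2 = -20964 + (-7 + sqrt(15))**2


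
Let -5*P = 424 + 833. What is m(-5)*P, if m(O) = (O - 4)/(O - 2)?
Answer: -11313/35 ≈ -323.23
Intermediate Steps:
m(O) = (-4 + O)/(-2 + O)
P = -1257/5 (P = -(424 + 833)/5 = -⅕*1257 = -1257/5 ≈ -251.40)
m(-5)*P = ((-4 - 5)/(-2 - 5))*(-1257/5) = (-9/(-7))*(-1257/5) = -⅐*(-9)*(-1257/5) = (9/7)*(-1257/5) = -11313/35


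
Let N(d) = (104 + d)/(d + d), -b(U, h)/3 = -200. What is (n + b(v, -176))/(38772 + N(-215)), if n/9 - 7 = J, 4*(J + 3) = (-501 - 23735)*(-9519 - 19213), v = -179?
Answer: 224572563680/5557357 ≈ 40410.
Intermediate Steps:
b(U, h) = 600 (b(U, h) = -3*(-200) = 600)
N(d) = (104 + d)/(2*d) (N(d) = (104 + d)/((2*d)) = (104 + d)*(1/(2*d)) = (104 + d)/(2*d))
J = 174087185 (J = -3 + ((-501 - 23735)*(-9519 - 19213))/4 = -3 + (-24236*(-28732))/4 = -3 + (¼)*696348752 = -3 + 174087188 = 174087185)
n = 1566784728 (n = 63 + 9*174087185 = 63 + 1566784665 = 1566784728)
(n + b(v, -176))/(38772 + N(-215)) = (1566784728 + 600)/(38772 + (½)*(104 - 215)/(-215)) = 1566785328/(38772 + (½)*(-1/215)*(-111)) = 1566785328/(38772 + 111/430) = 1566785328/(16672071/430) = 1566785328*(430/16672071) = 224572563680/5557357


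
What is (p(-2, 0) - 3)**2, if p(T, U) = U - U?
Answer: 9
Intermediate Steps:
p(T, U) = 0
(p(-2, 0) - 3)**2 = (0 - 3)**2 = (-3)**2 = 9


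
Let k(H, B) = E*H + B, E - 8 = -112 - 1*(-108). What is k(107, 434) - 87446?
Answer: -86584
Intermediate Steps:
E = 4 (E = 8 + (-112 - 1*(-108)) = 8 + (-112 + 108) = 8 - 4 = 4)
k(H, B) = B + 4*H (k(H, B) = 4*H + B = B + 4*H)
k(107, 434) - 87446 = (434 + 4*107) - 87446 = (434 + 428) - 87446 = 862 - 87446 = -86584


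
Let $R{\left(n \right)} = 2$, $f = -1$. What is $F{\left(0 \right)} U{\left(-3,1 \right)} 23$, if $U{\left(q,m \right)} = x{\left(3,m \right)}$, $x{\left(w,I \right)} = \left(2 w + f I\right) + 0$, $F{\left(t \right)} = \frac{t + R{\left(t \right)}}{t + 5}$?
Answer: $46$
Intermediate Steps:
$F{\left(t \right)} = \frac{2 + t}{5 + t}$ ($F{\left(t \right)} = \frac{t + 2}{t + 5} = \frac{2 + t}{5 + t}$)
$x{\left(w,I \right)} = - I + 2 w$ ($x{\left(w,I \right)} = \left(2 w - I\right) + 0 = \left(- I + 2 w\right) + 0 = - I + 2 w$)
$U{\left(q,m \right)} = 6 - m$ ($U{\left(q,m \right)} = - m + 2 \cdot 3 = - m + 6 = 6 - m$)
$F{\left(0 \right)} U{\left(-3,1 \right)} 23 = \frac{2 + 0}{5 + 0} \left(6 - 1\right) 23 = \frac{1}{5} \cdot 2 \left(6 - 1\right) 23 = \frac{1}{5} \cdot 2 \cdot 5 \cdot 23 = \frac{2}{5} \cdot 5 \cdot 23 = 2 \cdot 23 = 46$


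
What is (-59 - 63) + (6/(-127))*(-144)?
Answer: -14630/127 ≈ -115.20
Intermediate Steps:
(-59 - 63) + (6/(-127))*(-144) = -122 + (6*(-1/127))*(-144) = -122 - 6/127*(-144) = -122 + 864/127 = -14630/127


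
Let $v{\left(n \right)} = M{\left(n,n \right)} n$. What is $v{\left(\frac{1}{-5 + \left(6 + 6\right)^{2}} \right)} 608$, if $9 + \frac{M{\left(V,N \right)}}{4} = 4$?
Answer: $- \frac{12160}{139} \approx -87.482$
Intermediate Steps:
$M{\left(V,N \right)} = -20$ ($M{\left(V,N \right)} = -36 + 4 \cdot 4 = -36 + 16 = -20$)
$v{\left(n \right)} = - 20 n$
$v{\left(\frac{1}{-5 + \left(6 + 6\right)^{2}} \right)} 608 = - \frac{20}{-5 + \left(6 + 6\right)^{2}} \cdot 608 = - \frac{20}{-5 + 12^{2}} \cdot 608 = - \frac{20}{-5 + 144} \cdot 608 = - \frac{20}{139} \cdot 608 = \left(-20\right) \frac{1}{139} \cdot 608 = \left(- \frac{20}{139}\right) 608 = - \frac{12160}{139}$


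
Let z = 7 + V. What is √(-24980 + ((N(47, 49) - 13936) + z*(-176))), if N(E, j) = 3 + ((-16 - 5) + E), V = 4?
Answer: I*√40823 ≈ 202.05*I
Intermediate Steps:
z = 11 (z = 7 + 4 = 11)
N(E, j) = -18 + E (N(E, j) = 3 + (-21 + E) = -18 + E)
√(-24980 + ((N(47, 49) - 13936) + z*(-176))) = √(-24980 + (((-18 + 47) - 13936) + 11*(-176))) = √(-24980 + ((29 - 13936) - 1936)) = √(-24980 + (-13907 - 1936)) = √(-24980 - 15843) = √(-40823) = I*√40823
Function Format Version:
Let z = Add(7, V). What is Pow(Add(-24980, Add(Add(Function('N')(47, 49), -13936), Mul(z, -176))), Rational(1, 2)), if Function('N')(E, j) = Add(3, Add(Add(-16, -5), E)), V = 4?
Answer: Mul(I, Pow(40823, Rational(1, 2))) ≈ Mul(202.05, I)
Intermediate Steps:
z = 11 (z = Add(7, 4) = 11)
Function('N')(E, j) = Add(-18, E) (Function('N')(E, j) = Add(3, Add(-21, E)) = Add(-18, E))
Pow(Add(-24980, Add(Add(Function('N')(47, 49), -13936), Mul(z, -176))), Rational(1, 2)) = Pow(Add(-24980, Add(Add(Add(-18, 47), -13936), Mul(11, -176))), Rational(1, 2)) = Pow(Add(-24980, Add(Add(29, -13936), -1936)), Rational(1, 2)) = Pow(Add(-24980, Add(-13907, -1936)), Rational(1, 2)) = Pow(Add(-24980, -15843), Rational(1, 2)) = Pow(-40823, Rational(1, 2)) = Mul(I, Pow(40823, Rational(1, 2)))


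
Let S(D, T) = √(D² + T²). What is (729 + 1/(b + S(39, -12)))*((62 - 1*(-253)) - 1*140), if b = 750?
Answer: 4769910425/37389 - 35*√185/37389 ≈ 1.2758e+5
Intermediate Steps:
(729 + 1/(b + S(39, -12)))*((62 - 1*(-253)) - 1*140) = (729 + 1/(750 + √(39² + (-12)²)))*((62 - 1*(-253)) - 1*140) = (729 + 1/(750 + √(1521 + 144)))*((62 + 253) - 140) = (729 + 1/(750 + √1665))*(315 - 140) = (729 + 1/(750 + 3*√185))*175 = 127575 + 175/(750 + 3*√185)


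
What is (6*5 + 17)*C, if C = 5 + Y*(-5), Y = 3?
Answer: -470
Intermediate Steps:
C = -10 (C = 5 + 3*(-5) = 5 - 15 = -10)
(6*5 + 17)*C = (6*5 + 17)*(-10) = (30 + 17)*(-10) = 47*(-10) = -470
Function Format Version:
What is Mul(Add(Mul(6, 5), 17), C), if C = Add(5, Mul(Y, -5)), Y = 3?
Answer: -470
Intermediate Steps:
C = -10 (C = Add(5, Mul(3, -5)) = Add(5, -15) = -10)
Mul(Add(Mul(6, 5), 17), C) = Mul(Add(Mul(6, 5), 17), -10) = Mul(Add(30, 17), -10) = Mul(47, -10) = -470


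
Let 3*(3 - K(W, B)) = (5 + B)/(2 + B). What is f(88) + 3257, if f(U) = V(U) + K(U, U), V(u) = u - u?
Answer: 293369/90 ≈ 3259.7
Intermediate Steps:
K(W, B) = 3 - (5 + B)/(3*(2 + B))
V(u) = 0
f(U) = (13 + 8*U)/(3*(2 + U)) (f(U) = 0 + (13 + 8*U)/(3*(2 + U)) = (13 + 8*U)/(3*(2 + U)))
f(88) + 3257 = (13 + 8*88)/(3*(2 + 88)) + 3257 = (⅓)*(13 + 704)/90 + 3257 = (⅓)*(1/90)*717 + 3257 = 239/90 + 3257 = 293369/90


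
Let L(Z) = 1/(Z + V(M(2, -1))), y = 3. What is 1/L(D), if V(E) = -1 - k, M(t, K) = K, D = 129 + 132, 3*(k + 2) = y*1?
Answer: 261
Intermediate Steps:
k = -1 (k = -2 + (3*1)/3 = -2 + (⅓)*3 = -2 + 1 = -1)
D = 261
V(E) = 0 (V(E) = -1 - 1*(-1) = -1 + 1 = 0)
L(Z) = 1/Z (L(Z) = 1/(Z + 0) = 1/Z)
1/L(D) = 1/(1/261) = 261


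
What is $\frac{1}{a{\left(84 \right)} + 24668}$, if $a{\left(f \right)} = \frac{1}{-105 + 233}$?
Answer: $\frac{128}{3157505} \approx 4.0538 \cdot 10^{-5}$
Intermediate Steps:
$a{\left(f \right)} = \frac{1}{128}$
$\frac{1}{a{\left(84 \right)} + 24668} = \frac{1}{\frac{1}{128} + 24668} = \frac{1}{\frac{3157505}{128}} = \frac{128}{3157505}$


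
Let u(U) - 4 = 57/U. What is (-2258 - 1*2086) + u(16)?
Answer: -69383/16 ≈ -4336.4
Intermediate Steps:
u(U) = 4 + 57/U
(-2258 - 1*2086) + u(16) = (-2258 - 1*2086) + (4 + 57/16) = (-2258 - 2086) + (4 + 57*(1/16)) = -4344 + (4 + 57/16) = -4344 + 121/16 = -69383/16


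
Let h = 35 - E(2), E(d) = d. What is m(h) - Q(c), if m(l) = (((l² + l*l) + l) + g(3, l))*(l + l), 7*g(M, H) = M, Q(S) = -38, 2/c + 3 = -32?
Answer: 1021946/7 ≈ 1.4599e+5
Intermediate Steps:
c = -2/35 (c = 2/(-3 - 32) = 2/(-35) = 2*(-1/35) = -2/35 ≈ -0.057143)
g(M, H) = M/7
h = 33 (h = 35 - 1*2 = 35 - 2 = 33)
m(l) = 2*l*(3/7 + l + 2*l²) (m(l) = (((l² + l*l) + l) + (⅐)*3)*(l + l) = (((l² + l²) + l) + 3/7)*(2*l) = ((2*l² + l) + 3/7)*(2*l) = ((l + 2*l²) + 3/7)*(2*l) = (3/7 + l + 2*l²)*(2*l) = 2*l*(3/7 + l + 2*l²))
m(h) - Q(c) = (2/7)*33*(3 + 7*33 + 14*33²) - 1*(-38) = (2/7)*33*(3 + 231 + 14*1089) + 38 = (2/7)*33*(3 + 231 + 15246) + 38 = (2/7)*33*15480 + 38 = 1021680/7 + 38 = 1021946/7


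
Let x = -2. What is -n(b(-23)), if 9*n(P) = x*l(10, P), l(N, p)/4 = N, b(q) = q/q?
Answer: 80/9 ≈ 8.8889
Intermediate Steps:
b(q) = 1
l(N, p) = 4*N
n(P) = -80/9 (n(P) = (-8*10)/9 = (-2*40)/9 = (⅑)*(-80) = -80/9)
-n(b(-23)) = -1*(-80/9) = 80/9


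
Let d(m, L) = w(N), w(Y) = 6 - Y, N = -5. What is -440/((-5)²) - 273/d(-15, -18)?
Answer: -2333/55 ≈ -42.418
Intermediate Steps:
d(m, L) = 11 (d(m, L) = 6 - 1*(-5) = 6 + 5 = 11)
-440/((-5)²) - 273/d(-15, -18) = -440/((-5)²) - 273/11 = -440/25 - 273*1/11 = -440*1/25 - 273/11 = -88/5 - 273/11 = -2333/55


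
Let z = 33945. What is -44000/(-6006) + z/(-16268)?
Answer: 3324145/634452 ≈ 5.2394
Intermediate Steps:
-44000/(-6006) + z/(-16268) = -44000/(-6006) + 33945/(-16268) = -44000*(-1/6006) + 33945*(-1/16268) = 2000/273 - 33945/16268 = 3324145/634452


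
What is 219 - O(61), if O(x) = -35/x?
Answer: 13394/61 ≈ 219.57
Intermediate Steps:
219 - O(61) = 219 - (-35)/61 = 219 - 1*(-35/61) = 219 + 35/61 = 13394/61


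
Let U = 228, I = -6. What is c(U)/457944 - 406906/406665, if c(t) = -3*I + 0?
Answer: -31055473549/31038299460 ≈ -1.0006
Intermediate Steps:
c(t) = 18 (c(t) = -3*(-6) + 0 = 18 + 0 = 18)
c(U)/457944 - 406906/406665 = 18/457944 - 406906/406665 = 18*(1/457944) - 406906*1/406665 = 3/76324 - 406906/406665 = -31055473549/31038299460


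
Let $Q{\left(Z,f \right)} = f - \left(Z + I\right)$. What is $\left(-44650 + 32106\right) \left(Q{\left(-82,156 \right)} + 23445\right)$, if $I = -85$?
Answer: $-298145792$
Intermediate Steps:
$Q{\left(Z,f \right)} = 85 + f - Z$ ($Q{\left(Z,f \right)} = f - \left(Z - 85\right) = f - \left(-85 + Z\right) = 85 + f - Z$)
$\left(-44650 + 32106\right) \left(Q{\left(-82,156 \right)} + 23445\right) = \left(-44650 + 32106\right) \left(\left(85 + 156 - -82\right) + 23445\right) = - 12544 \left(\left(85 + 156 + 82\right) + 23445\right) = - 12544 \left(323 + 23445\right) = \left(-12544\right) 23768 = -298145792$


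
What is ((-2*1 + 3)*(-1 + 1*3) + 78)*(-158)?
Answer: -12640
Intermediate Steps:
((-2*1 + 3)*(-1 + 1*3) + 78)*(-158) = ((-2 + 3)*(-1 + 3) + 78)*(-158) = (1*2 + 78)*(-158) = (2 + 78)*(-158) = 80*(-158) = -12640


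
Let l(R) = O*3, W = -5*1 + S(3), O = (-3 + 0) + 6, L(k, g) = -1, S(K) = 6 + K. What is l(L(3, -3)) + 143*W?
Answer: 581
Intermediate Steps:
O = 3 (O = -3 + 6 = 3)
W = 4 (W = -5*1 + (6 + 3) = -5 + 9 = 4)
l(R) = 9 (l(R) = 3*3 = 9)
l(L(3, -3)) + 143*W = 9 + 143*4 = 9 + 572 = 581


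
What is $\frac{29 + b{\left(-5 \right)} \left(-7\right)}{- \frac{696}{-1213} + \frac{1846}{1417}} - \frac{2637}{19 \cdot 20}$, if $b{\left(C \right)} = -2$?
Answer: $\frac{3502697}{219260} \approx 15.975$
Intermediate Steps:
$\frac{29 + b{\left(-5 \right)} \left(-7\right)}{- \frac{696}{-1213} + \frac{1846}{1417}} - \frac{2637}{19 \cdot 20} = \frac{29 - -14}{- \frac{696}{-1213} + \frac{1846}{1417}} - \frac{2637}{19 \cdot 20} = \frac{29 + 14}{\left(-696\right) \left(- \frac{1}{1213}\right) + 1846 \cdot \frac{1}{1417}} - \frac{2637}{380} = \frac{43}{\frac{696}{1213} + \frac{142}{109}} - \frac{2637}{380} = \frac{43}{\frac{248110}{132217}} - \frac{2637}{380} = 43 \cdot \frac{132217}{248110} - \frac{2637}{380} = \frac{132217}{5770} - \frac{2637}{380} = \frac{3502697}{219260}$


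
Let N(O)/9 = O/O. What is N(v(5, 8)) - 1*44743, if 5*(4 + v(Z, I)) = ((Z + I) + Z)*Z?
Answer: -44734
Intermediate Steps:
v(Z, I) = -4 + Z*(I + 2*Z)/5 (v(Z, I) = -4 + (((Z + I) + Z)*Z)/5 = -4 + (((I + Z) + Z)*Z)/5 = -4 + ((I + 2*Z)*Z)/5 = -4 + (Z*(I + 2*Z))/5 = -4 + Z*(I + 2*Z)/5)
N(O) = 9 (N(O) = 9*(O/O) = 9*1 = 9)
N(v(5, 8)) - 1*44743 = 9 - 1*44743 = 9 - 44743 = -44734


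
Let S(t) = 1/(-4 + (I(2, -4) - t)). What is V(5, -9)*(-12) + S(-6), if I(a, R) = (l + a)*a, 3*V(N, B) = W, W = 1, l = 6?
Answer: -71/18 ≈ -3.9444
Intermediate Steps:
V(N, B) = ⅓ (V(N, B) = (⅓)*1 = ⅓)
I(a, R) = a*(6 + a) (I(a, R) = (6 + a)*a = a*(6 + a))
S(t) = 1/(12 - t) (S(t) = 1/(-4 + (2*(6 + 2) - t)) = 1/(-4 + (2*8 - t)) = 1/(-4 + (16 - t)) = 1/(12 - t))
V(5, -9)*(-12) + S(-6) = (⅓)*(-12) - 1/(-12 - 6) = -4 - 1/(-18) = -4 - 1*(-1/18) = -4 + 1/18 = -71/18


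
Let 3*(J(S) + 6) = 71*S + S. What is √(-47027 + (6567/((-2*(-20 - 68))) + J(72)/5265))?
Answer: I*√257294941995/2340 ≈ 216.77*I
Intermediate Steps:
J(S) = -6 + 24*S (J(S) = -6 + (71*S + S)/3 = -6 + (72*S)/3 = -6 + 24*S)
√(-47027 + (6567/((-2*(-20 - 68))) + J(72)/5265)) = √(-47027 + (6567/((-2*(-20 - 68))) + (-6 + 24*72)/5265)) = √(-47027 + (6567/((-2*(-88))) + (-6 + 1728)*(1/5265))) = √(-47027 + (6567/176 + 1722*(1/5265))) = √(-47027 + (6567*(1/176) + 574/1755)) = √(-47027 + (597/16 + 574/1755)) = √(-47027 + 1056919/28080) = √(-1319461241/28080) = I*√257294941995/2340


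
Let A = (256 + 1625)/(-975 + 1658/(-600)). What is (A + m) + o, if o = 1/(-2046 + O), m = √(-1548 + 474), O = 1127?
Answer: -518885029/269569351 + I*√1074 ≈ -1.9249 + 32.772*I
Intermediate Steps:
m = I*√1074 (m = √(-1074) = I*√1074 ≈ 32.772*I)
A = -564300/293329 (A = 1881/(-975 + 1658*(-1/600)) = 1881/(-975 - 829/300) = 1881/(-293329/300) = 1881*(-300/293329) = -564300/293329 ≈ -1.9238)
o = -1/919 (o = 1/(-2046 + 1127) = 1/(-919) = -1/919 ≈ -0.0010881)
(A + m) + o = (-564300/293329 + I*√1074) - 1/919 = -518885029/269569351 + I*√1074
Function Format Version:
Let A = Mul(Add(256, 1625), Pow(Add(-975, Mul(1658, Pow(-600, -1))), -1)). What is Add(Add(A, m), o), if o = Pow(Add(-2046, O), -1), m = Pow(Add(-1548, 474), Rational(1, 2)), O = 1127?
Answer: Add(Rational(-518885029, 269569351), Mul(I, Pow(1074, Rational(1, 2)))) ≈ Add(-1.9249, Mul(32.772, I))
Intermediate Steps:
m = Mul(I, Pow(1074, Rational(1, 2))) (m = Pow(-1074, Rational(1, 2)) = Mul(I, Pow(1074, Rational(1, 2))) ≈ Mul(32.772, I))
A = Rational(-564300, 293329) (A = Mul(1881, Pow(Add(-975, Mul(1658, Rational(-1, 600))), -1)) = Mul(1881, Pow(Add(-975, Rational(-829, 300)), -1)) = Mul(1881, Pow(Rational(-293329, 300), -1)) = Mul(1881, Rational(-300, 293329)) = Rational(-564300, 293329) ≈ -1.9238)
o = Rational(-1, 919) (o = Pow(Add(-2046, 1127), -1) = Pow(-919, -1) = Rational(-1, 919) ≈ -0.0010881)
Add(Add(A, m), o) = Add(Add(Rational(-564300, 293329), Mul(I, Pow(1074, Rational(1, 2)))), Rational(-1, 919)) = Add(Rational(-518885029, 269569351), Mul(I, Pow(1074, Rational(1, 2))))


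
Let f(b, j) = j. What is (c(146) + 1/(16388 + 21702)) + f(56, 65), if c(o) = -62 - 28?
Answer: -952249/38090 ≈ -25.000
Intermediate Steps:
c(o) = -90
(c(146) + 1/(16388 + 21702)) + f(56, 65) = (-90 + 1/(16388 + 21702)) + 65 = (-90 + 1/38090) + 65 = -3428099/38090 + 65 = -952249/38090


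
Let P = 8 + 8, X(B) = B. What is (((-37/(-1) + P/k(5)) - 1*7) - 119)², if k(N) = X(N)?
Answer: 184041/25 ≈ 7361.6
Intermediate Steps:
k(N) = N
P = 16
(((-37/(-1) + P/k(5)) - 1*7) - 119)² = (((-37/(-1) + 16/5) - 1*7) - 119)² = (((-37*(-1) + 16*(⅕)) - 7) - 119)² = (((37 + 16/5) - 7) - 119)² = ((201/5 - 7) - 119)² = (166/5 - 119)² = (-429/5)² = 184041/25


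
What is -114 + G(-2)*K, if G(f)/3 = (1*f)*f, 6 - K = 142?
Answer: -1746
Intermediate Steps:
K = -136 (K = 6 - 1*142 = 6 - 142 = -136)
G(f) = 3*f**2 (G(f) = 3*((1*f)*f) = 3*(f*f) = 3*f**2)
-114 + G(-2)*K = -114 + (3*(-2)**2)*(-136) = -114 + (3*4)*(-136) = -114 + 12*(-136) = -114 - 1632 = -1746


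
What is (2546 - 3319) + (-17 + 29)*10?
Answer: -653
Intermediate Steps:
(2546 - 3319) + (-17 + 29)*10 = -773 + 12*10 = -773 + 120 = -653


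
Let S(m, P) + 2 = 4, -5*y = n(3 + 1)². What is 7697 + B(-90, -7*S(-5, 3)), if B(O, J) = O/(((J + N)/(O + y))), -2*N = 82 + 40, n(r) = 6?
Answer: 189509/25 ≈ 7580.4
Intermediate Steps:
y = -36/5 (y = -⅕*6² = -⅕*36 = -36/5 ≈ -7.2000)
S(m, P) = 2 (S(m, P) = -2 + 4 = 2)
N = -61 (N = -(82 + 40)/2 = -½*122 = -61)
B(O, J) = O*(-36/5 + O)/(-61 + J) (B(O, J) = O/(((J - 61)/(O - 36/5))) = O/(((-61 + J)/(-36/5 + O))) = O*((-36/5 + O)/(-61 + J)) = O*(-36/5 + O)/(-61 + J))
7697 + B(-90, -7*S(-5, 3)) = 7697 + (⅕)*(-90)*(-36 + 5*(-90))/(-61 - 7*2) = 7697 + (⅕)*(-90)*(-36 - 450)/(-61 - 14) = 7697 + (⅕)*(-90)*(-486)/(-75) = 7697 + (⅕)*(-90)*(-1/75)*(-486) = 7697 - 2916/25 = 189509/25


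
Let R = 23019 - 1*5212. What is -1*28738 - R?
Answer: -46545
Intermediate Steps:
R = 17807 (R = 23019 - 5212 = 17807)
-1*28738 - R = -1*28738 - 1*17807 = -28738 - 17807 = -46545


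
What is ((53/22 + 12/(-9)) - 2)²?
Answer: 3721/4356 ≈ 0.85422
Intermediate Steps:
((53/22 + 12/(-9)) - 2)² = ((53*(1/22) + 12*(-⅑)) - 2)² = ((53/22 - 4/3) - 2)² = (71/66 - 2)² = (-61/66)² = 3721/4356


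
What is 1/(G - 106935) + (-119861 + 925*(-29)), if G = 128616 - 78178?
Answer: -8287318943/56497 ≈ -1.4669e+5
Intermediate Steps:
G = 50438
1/(G - 106935) + (-119861 + 925*(-29)) = 1/(50438 - 106935) + (-119861 + 925*(-29)) = 1/(-56497) + (-119861 - 26825) = -1/56497 - 146686 = -8287318943/56497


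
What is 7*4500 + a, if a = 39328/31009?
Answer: 976822828/31009 ≈ 31501.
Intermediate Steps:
a = 39328/31009 (a = 39328*(1/31009) = 39328/31009 ≈ 1.2683)
7*4500 + a = 7*4500 + 39328/31009 = 31500 + 39328/31009 = 976822828/31009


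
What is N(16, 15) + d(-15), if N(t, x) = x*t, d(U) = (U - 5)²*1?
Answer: 640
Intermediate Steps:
d(U) = (-5 + U)² (d(U) = (-5 + U)²*1 = (-5 + U)²)
N(t, x) = t*x
N(16, 15) + d(-15) = 16*15 + (-5 - 15)² = 240 + (-20)² = 240 + 400 = 640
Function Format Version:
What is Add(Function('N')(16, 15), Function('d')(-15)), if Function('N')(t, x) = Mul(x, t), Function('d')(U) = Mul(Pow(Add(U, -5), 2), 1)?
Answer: 640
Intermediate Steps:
Function('d')(U) = Pow(Add(-5, U), 2) (Function('d')(U) = Mul(Pow(Add(-5, U), 2), 1) = Pow(Add(-5, U), 2))
Function('N')(t, x) = Mul(t, x)
Add(Function('N')(16, 15), Function('d')(-15)) = Add(Mul(16, 15), Pow(Add(-5, -15), 2)) = Add(240, Pow(-20, 2)) = Add(240, 400) = 640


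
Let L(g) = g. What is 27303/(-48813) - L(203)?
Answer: -3312114/16271 ≈ -203.56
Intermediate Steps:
27303/(-48813) - L(203) = 27303/(-48813) - 1*203 = 27303*(-1/48813) - 203 = -9101/16271 - 203 = -3312114/16271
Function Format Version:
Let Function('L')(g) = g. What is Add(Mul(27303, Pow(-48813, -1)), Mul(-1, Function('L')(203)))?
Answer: Rational(-3312114, 16271) ≈ -203.56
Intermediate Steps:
Add(Mul(27303, Pow(-48813, -1)), Mul(-1, Function('L')(203))) = Add(Mul(27303, Pow(-48813, -1)), Mul(-1, 203)) = Add(Mul(27303, Rational(-1, 48813)), -203) = Add(Rational(-9101, 16271), -203) = Rational(-3312114, 16271)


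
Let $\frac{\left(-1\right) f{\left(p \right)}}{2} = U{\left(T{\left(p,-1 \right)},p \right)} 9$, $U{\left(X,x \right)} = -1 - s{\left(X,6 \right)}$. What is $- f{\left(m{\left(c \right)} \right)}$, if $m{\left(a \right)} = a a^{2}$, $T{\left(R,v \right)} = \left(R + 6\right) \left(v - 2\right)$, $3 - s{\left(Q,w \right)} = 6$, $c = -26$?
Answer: $36$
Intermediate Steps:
$s{\left(Q,w \right)} = -3$ ($s{\left(Q,w \right)} = 3 - 6 = -3$)
$T{\left(R,v \right)} = \left(-2 + v\right) \left(6 + R\right)$ ($T{\left(R,v \right)} = \left(6 + R\right) \left(-2 + v\right) = \left(-2 + v\right) \left(6 + R\right)$)
$U{\left(X,x \right)} = 2$ ($U{\left(X,x \right)} = -1 - -3 = -1 + 3 = 2$)
$m{\left(a \right)} = a^{3}$
$f{\left(p \right)} = -36$ ($f{\left(p \right)} = - 2 \cdot 2 \cdot 9 = \left(-2\right) 18 = -36$)
$- f{\left(m{\left(c \right)} \right)} = \left(-1\right) \left(-36\right) = 36$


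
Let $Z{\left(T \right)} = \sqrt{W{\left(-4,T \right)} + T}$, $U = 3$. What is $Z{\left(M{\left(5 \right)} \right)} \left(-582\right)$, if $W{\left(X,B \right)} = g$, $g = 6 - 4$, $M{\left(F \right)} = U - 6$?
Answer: $- 582 i \approx - 582.0 i$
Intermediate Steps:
$M{\left(F \right)} = -3$ ($M{\left(F \right)} = 3 - 6 = -3$)
$g = 2$ ($g = 6 - 4 = 2$)
$W{\left(X,B \right)} = 2$
$Z{\left(T \right)} = \sqrt{2 + T}$
$Z{\left(M{\left(5 \right)} \right)} \left(-582\right) = \sqrt{2 - 3} \left(-582\right) = \sqrt{-1} \left(-582\right) = i \left(-582\right) = - 582 i$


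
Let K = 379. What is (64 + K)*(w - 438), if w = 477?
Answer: 17277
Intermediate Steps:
(64 + K)*(w - 438) = (64 + 379)*(477 - 438) = 443*39 = 17277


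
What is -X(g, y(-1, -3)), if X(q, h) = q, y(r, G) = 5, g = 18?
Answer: -18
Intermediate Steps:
-X(g, y(-1, -3)) = -1*18 = -18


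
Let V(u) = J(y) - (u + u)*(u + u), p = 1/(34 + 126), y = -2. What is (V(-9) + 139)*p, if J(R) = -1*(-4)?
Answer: -181/160 ≈ -1.1313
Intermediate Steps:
p = 1/160 ≈ 0.0062500
J(R) = 4
V(u) = 4 - 4*u**2 (V(u) = 4 - (u + u)*(u + u) = 4 - 2*u*2*u = 4 - 4*u**2)
(V(-9) + 139)*p = ((4 - 4*(-9)**2) + 139)*(1/160) = ((4 - 4*81) + 139)*(1/160) = ((4 - 324) + 139)*(1/160) = (-320 + 139)*(1/160) = -181*1/160 = -181/160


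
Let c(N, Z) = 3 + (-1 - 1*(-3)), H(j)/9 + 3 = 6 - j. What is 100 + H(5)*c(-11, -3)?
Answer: 10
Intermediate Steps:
H(j) = 27 - 9*j (H(j) = -27 + 9*(6 - j) = -27 + (54 - 9*j) = 27 - 9*j)
c(N, Z) = 5 (c(N, Z) = 3 + (-1 + 3) = 3 + 2 = 5)
100 + H(5)*c(-11, -3) = 100 + (27 - 9*5)*5 = 100 + (27 - 45)*5 = 100 - 18*5 = 100 - 90 = 10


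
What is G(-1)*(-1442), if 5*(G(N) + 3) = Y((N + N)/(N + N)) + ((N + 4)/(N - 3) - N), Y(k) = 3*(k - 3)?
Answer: 59843/10 ≈ 5984.3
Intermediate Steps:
Y(k) = -9 + 3*k (Y(k) = 3*(-3 + k) = -9 + 3*k)
G(N) = -21/5 - N/5 + (4 + N)/(5*(-3 + N)) (G(N) = -3 + ((-9 + 3*((N + N)/(N + N))) + ((N + 4)/(N - 3) - N))/5 = -3 + ((-9 + 3*((2*N)/((2*N)))) + ((4 + N)/(-3 + N) - N))/5 = -3 + ((-9 + 3*((2*N)*(1/(2*N)))) + ((4 + N)/(-3 + N) - N))/5 = -3 + ((-9 + 3*1) + (-N + (4 + N)/(-3 + N)))/5 = -3 + ((-9 + 3) + (-N + (4 + N)/(-3 + N)))/5 = -3 + (-6 + (-N + (4 + N)/(-3 + N)))/5 = -3 + (-6 - N + (4 + N)/(-3 + N))/5 = -3 + (-6/5 - N/5 + (4 + N)/(5*(-3 + N))) = -21/5 - N/5 + (4 + N)/(5*(-3 + N)))
G(-1)*(-1442) = ((67 - 1*(-1)² - 17*(-1))/(5*(-3 - 1)))*(-1442) = ((⅕)*(67 - 1*1 + 17)/(-4))*(-1442) = ((⅕)*(-¼)*(67 - 1 + 17))*(-1442) = ((⅕)*(-¼)*83)*(-1442) = -83/20*(-1442) = 59843/10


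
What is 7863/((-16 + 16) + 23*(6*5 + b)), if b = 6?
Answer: 2621/276 ≈ 9.4964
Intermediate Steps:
7863/((-16 + 16) + 23*(6*5 + b)) = 7863/((-16 + 16) + 23*(6*5 + 6)) = 7863/(0 + 23*(30 + 6)) = 7863/(0 + 23*36) = 7863/(0 + 828) = 7863/828 = 7863*(1/828) = 2621/276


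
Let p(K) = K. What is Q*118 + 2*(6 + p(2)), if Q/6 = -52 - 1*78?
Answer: -92024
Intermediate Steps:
Q = -780 (Q = 6*(-52 - 1*78) = 6*(-52 - 78) = 6*(-130) = -780)
Q*118 + 2*(6 + p(2)) = -780*118 + 2*(6 + 2) = -92040 + 2*8 = -92040 + 16 = -92024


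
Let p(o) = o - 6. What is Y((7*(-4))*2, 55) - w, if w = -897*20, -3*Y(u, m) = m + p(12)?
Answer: 53759/3 ≈ 17920.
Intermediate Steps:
p(o) = -6 + o
Y(u, m) = -2 - m/3 (Y(u, m) = -(m + (-6 + 12))/3 = -(m + 6)/3 = -(6 + m)/3 = -2 - m/3)
w = -17940
Y((7*(-4))*2, 55) - w = (-2 - 1/3*55) - 1*(-17940) = (-2 - 55/3) + 17940 = -61/3 + 17940 = 53759/3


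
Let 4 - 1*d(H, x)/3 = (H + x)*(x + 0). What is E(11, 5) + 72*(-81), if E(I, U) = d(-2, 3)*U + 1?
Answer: -5816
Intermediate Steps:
d(H, x) = 12 - 3*x*(H + x) (d(H, x) = 12 - 3*(H + x)*(x + 0) = 12 - 3*(H + x)*x = 12 - 3*x*(H + x))
E(I, U) = 1 + 3*U (E(I, U) = (12 - 3*3² - 3*(-2)*3)*U + 1 = (12 - 3*9 + 18)*U + 1 = (12 - 27 + 18)*U + 1 = 3*U + 1 = 1 + 3*U)
E(11, 5) + 72*(-81) = (1 + 3*5) + 72*(-81) = (1 + 15) - 5832 = 16 - 5832 = -5816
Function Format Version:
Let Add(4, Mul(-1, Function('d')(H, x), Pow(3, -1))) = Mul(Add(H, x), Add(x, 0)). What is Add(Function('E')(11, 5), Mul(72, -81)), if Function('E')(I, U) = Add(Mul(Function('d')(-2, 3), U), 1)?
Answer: -5816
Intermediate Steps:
Function('d')(H, x) = Add(12, Mul(-3, x, Add(H, x))) (Function('d')(H, x) = Add(12, Mul(-3, Mul(Add(H, x), Add(x, 0)))) = Add(12, Mul(-3, Mul(Add(H, x), x))) = Add(12, Mul(-3, Mul(x, Add(H, x)))) = Add(12, Mul(-3, x, Add(H, x))))
Function('E')(I, U) = Add(1, Mul(3, U)) (Function('E')(I, U) = Add(Mul(Add(12, Mul(-3, Pow(3, 2)), Mul(-3, -2, 3)), U), 1) = Add(Mul(Add(12, Mul(-3, 9), 18), U), 1) = Add(Mul(Add(12, -27, 18), U), 1) = Add(Mul(3, U), 1) = Add(1, Mul(3, U)))
Add(Function('E')(11, 5), Mul(72, -81)) = Add(Add(1, Mul(3, 5)), Mul(72, -81)) = Add(Add(1, 15), -5832) = Add(16, -5832) = -5816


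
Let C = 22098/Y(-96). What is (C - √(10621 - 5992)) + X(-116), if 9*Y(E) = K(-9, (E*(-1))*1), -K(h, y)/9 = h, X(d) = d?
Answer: 7018/3 - √4629 ≈ 2271.3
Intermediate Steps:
K(h, y) = -9*h
Y(E) = 9 (Y(E) = (-9*(-9))/9 = (⅑)*81 = 9)
C = 7366/3 (C = 22098/9 = 22098*(⅑) = 7366/3 ≈ 2455.3)
(C - √(10621 - 5992)) + X(-116) = (7366/3 - √(10621 - 5992)) - 116 = (7366/3 - √4629) - 116 = 7018/3 - √4629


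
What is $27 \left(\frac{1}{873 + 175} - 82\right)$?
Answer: $- \frac{2320245}{1048} \approx -2214.0$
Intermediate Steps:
$27 \left(\frac{1}{873 + 175} - 82\right) = 27 \left(\frac{1}{1048} - 82\right) = 27 \left(- \frac{85935}{1048}\right) = - \frac{2320245}{1048}$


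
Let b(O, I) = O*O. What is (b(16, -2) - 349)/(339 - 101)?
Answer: -93/238 ≈ -0.39076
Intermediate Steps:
b(O, I) = O²
(b(16, -2) - 349)/(339 - 101) = (16² - 349)/(339 - 101) = (256 - 349)/238 = -93*1/238 = -93/238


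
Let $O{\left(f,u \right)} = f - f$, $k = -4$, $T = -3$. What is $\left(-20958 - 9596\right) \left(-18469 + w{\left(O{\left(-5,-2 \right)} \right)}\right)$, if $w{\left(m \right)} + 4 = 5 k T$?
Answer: $562590802$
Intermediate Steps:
$O{\left(f,u \right)} = 0$
$w{\left(m \right)} = 56$ ($w{\left(m \right)} = -4 + 5 \left(-4\right) \left(-3\right) = -4 - -60 = -4 + 60 = 56$)
$\left(-20958 - 9596\right) \left(-18469 + w{\left(O{\left(-5,-2 \right)} \right)}\right) = \left(-20958 - 9596\right) \left(-18469 + 56\right) = \left(-30554\right) \left(-18413\right) = 562590802$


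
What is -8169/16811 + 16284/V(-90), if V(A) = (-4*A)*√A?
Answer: -8169/16811 - 1357*I*√10/900 ≈ -0.48593 - 4.768*I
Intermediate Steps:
V(A) = -4*A^(3/2)
-8169/16811 + 16284/V(-90) = -8169/16811 + 16284/((-(-1080)*I*√10)) = -8169*1/16811 + 16284/((-(-1080)*I*√10)) = -8169/16811 + 16284/((1080*I*√10)) = -8169/16811 + 16284*(-I*√10/10800) = -8169/16811 - 1357*I*√10/900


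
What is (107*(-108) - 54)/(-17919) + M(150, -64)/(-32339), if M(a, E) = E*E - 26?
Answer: 33613940/64386949 ≈ 0.52206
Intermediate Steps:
M(a, E) = -26 + E**2 (M(a, E) = E**2 - 26 = -26 + E**2)
(107*(-108) - 54)/(-17919) + M(150, -64)/(-32339) = (107*(-108) - 54)/(-17919) + (-26 + (-64)**2)/(-32339) = (-11556 - 54)*(-1/17919) + (-26 + 4096)*(-1/32339) = -11610*(-1/17919) + 4070*(-1/32339) = 1290/1991 - 4070/32339 = 33613940/64386949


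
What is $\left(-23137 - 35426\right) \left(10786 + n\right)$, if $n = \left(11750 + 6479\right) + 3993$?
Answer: $-1933047504$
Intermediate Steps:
$n = 22222$ ($n = 18229 + 3993 = 22222$)
$\left(-23137 - 35426\right) \left(10786 + n\right) = \left(-23137 - 35426\right) \left(10786 + 22222\right) = \left(-58563\right) 33008 = -1933047504$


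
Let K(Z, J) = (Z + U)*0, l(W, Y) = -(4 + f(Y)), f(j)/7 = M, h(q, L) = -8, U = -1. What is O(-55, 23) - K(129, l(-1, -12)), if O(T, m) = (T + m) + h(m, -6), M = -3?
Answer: -40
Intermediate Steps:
f(j) = -21 (f(j) = 7*(-3) = -21)
l(W, Y) = 17 (l(W, Y) = -(4 - 21) = -1*(-17) = 17)
K(Z, J) = 0 (K(Z, J) = (Z - 1)*0 = (-1 + Z)*0 = 0)
O(T, m) = -8 + T + m (O(T, m) = (T + m) - 8 = -8 + T + m)
O(-55, 23) - K(129, l(-1, -12)) = (-8 - 55 + 23) - 1*0 = -40 + 0 = -40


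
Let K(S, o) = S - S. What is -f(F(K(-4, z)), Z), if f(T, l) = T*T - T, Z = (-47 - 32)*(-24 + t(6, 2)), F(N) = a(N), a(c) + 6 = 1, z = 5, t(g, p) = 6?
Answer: -30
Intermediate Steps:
a(c) = -5 (a(c) = -6 + 1 = -5)
K(S, o) = 0
F(N) = -5
Z = 1422 (Z = (-47 - 32)*(-24 + 6) = -79*(-18) = 1422)
f(T, l) = T² - T
-f(F(K(-4, z)), Z) = -(-5)*(-1 - 5) = -(-5)*(-6) = -1*30 = -30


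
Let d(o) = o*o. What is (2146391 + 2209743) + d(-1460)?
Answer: 6487734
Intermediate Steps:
d(o) = o**2
(2146391 + 2209743) + d(-1460) = (2146391 + 2209743) + (-1460)**2 = 4356134 + 2131600 = 6487734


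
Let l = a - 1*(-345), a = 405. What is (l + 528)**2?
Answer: 1633284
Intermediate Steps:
l = 750 (l = 405 - 1*(-345) = 405 + 345 = 750)
(l + 528)**2 = (750 + 528)**2 = 1278**2 = 1633284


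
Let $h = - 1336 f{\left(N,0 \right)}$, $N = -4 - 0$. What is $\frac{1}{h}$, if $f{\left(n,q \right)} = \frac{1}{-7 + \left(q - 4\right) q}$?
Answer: $\frac{7}{1336} \approx 0.0052395$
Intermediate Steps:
$N = -4$ ($N = -4 + 0 = -4$)
$f{\left(n,q \right)} = \frac{1}{-7 + q \left(-4 + q\right)}$ ($f{\left(n,q \right)} = \frac{1}{-7 + \left(-4 + q\right) q} = \frac{1}{-7 + q \left(-4 + q\right)}$)
$h = \frac{1336}{7}$ ($h = - \frac{1336}{-7 + 0^{2} - 0} = - \frac{1336}{-7 + 0 + 0} = - \frac{1336}{-7} = \left(-1336\right) \left(- \frac{1}{7}\right) = \frac{1336}{7} \approx 190.86$)
$\frac{1}{h} = \frac{1}{\frac{1336}{7}} = \frac{7}{1336}$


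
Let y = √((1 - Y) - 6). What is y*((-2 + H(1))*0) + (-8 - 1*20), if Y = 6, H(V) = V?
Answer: -28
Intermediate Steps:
y = I*√11 (y = √((1 - 1*6) - 6) = √((1 - 6) - 6) = √(-5 - 6) = √(-11) = I*√11 ≈ 3.3166*I)
y*((-2 + H(1))*0) + (-8 - 1*20) = (I*√11)*((-2 + 1)*0) + (-8 - 1*20) = (I*√11)*(-1*0) + (-8 - 20) = (I*√11)*0 - 28 = 0 - 28 = -28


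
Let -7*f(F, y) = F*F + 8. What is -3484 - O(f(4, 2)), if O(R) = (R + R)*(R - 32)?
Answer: -182620/49 ≈ -3726.9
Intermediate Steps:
f(F, y) = -8/7 - F²/7 (f(F, y) = -(F*F + 8)/7 = -(F² + 8)/7 = -(8 + F²)/7 = -8/7 - F²/7)
O(R) = 2*R*(-32 + R) (O(R) = (2*R)*(-32 + R) = 2*R*(-32 + R))
-3484 - O(f(4, 2)) = -3484 - 2*(-8/7 - ⅐*4²)*(-32 + (-8/7 - ⅐*4²)) = -3484 - 2*(-8/7 - ⅐*16)*(-32 + (-8/7 - ⅐*16)) = -3484 - 2*(-8/7 - 16/7)*(-32 + (-8/7 - 16/7)) = -3484 - 2*(-24)*(-32 - 24/7)/7 = -3484 - 2*(-24)*(-248)/(7*7) = -3484 - 1*11904/49 = -3484 - 11904/49 = -182620/49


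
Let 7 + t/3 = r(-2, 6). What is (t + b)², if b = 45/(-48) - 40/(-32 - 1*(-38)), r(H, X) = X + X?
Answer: 126025/2304 ≈ 54.698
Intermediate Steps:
r(H, X) = 2*X
t = 15 (t = -21 + 3*(2*6) = -21 + 3*12 = -21 + 36 = 15)
b = -365/48 (b = 45*(-1/48) - 40/(-32 + 38) = -15/16 - 40/6 = -15/16 - 40*⅙ = -15/16 - 20/3 = -365/48 ≈ -7.6042)
(t + b)² = (15 - 365/48)² = (355/48)² = 126025/2304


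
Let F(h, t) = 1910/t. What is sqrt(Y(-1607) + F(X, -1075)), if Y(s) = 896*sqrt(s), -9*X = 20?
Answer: sqrt(-82130 + 41417600*I*sqrt(1607))/215 ≈ 134.01 + 134.02*I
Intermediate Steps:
X = -20/9 (X = -1/9*20 = -20/9 ≈ -2.2222)
sqrt(Y(-1607) + F(X, -1075)) = sqrt(896*sqrt(-1607) + 1910/(-1075)) = sqrt(896*(I*sqrt(1607)) + 1910*(-1/1075)) = sqrt(896*I*sqrt(1607) - 382/215) = sqrt(-382/215 + 896*I*sqrt(1607))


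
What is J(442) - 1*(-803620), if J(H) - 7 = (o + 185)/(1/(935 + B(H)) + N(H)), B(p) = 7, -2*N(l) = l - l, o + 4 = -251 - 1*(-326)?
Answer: 1044779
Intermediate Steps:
o = 71 (o = -4 + (-251 - 1*(-326)) = -4 + (-251 + 326) = -4 + 75 = 71)
N(l) = 0 (N(l) = -(l - l)/2 = -1/2*0 = 0)
J(H) = 241159 (J(H) = 7 + (71 + 185)/(1/(935 + 7) + 0) = 7 + 256/(1/942 + 0) = 7 + 256/(1/942) = 7 + 256*942 = 7 + 241152 = 241159)
J(442) - 1*(-803620) = 241159 - 1*(-803620) = 241159 + 803620 = 1044779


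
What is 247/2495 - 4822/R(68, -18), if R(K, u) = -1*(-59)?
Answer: -12016317/147205 ≈ -81.630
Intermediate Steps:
R(K, u) = 59
247/2495 - 4822/R(68, -18) = 247/2495 - 4822/59 = -12016317/147205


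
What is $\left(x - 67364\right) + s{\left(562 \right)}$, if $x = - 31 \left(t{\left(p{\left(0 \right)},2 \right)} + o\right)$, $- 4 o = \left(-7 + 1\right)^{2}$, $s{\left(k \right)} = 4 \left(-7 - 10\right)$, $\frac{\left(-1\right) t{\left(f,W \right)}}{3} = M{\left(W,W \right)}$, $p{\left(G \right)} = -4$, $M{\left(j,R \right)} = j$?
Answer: $-66967$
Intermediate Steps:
$t{\left(f,W \right)} = - 3 W$
$s{\left(k \right)} = -68$ ($s{\left(k \right)} = 4 \left(-17\right) = -68$)
$o = -9$ ($o = - \frac{\left(-7 + 1\right)^{2}}{4} = - \frac{\left(-6\right)^{2}}{4} = \left(- \frac{1}{4}\right) 36 = -9$)
$x = 465$ ($x = - 31 \left(\left(-3\right) 2 - 9\right) = - 31 \left(-6 - 9\right) = \left(-31\right) \left(-15\right) = 465$)
$\left(x - 67364\right) + s{\left(562 \right)} = \left(465 - 67364\right) - 68 = -66899 - 68 = -66967$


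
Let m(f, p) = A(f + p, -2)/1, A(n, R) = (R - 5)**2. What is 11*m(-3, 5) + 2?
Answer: 541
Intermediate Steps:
A(n, R) = (-5 + R)**2
m(f, p) = 49 (m(f, p) = (-5 - 2)**2/1 = (-7)**2*1 = 49*1 = 49)
11*m(-3, 5) + 2 = 11*49 + 2 = 539 + 2 = 541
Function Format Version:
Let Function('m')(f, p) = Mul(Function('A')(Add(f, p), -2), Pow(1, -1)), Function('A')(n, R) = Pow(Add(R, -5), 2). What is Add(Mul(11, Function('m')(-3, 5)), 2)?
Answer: 541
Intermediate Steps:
Function('A')(n, R) = Pow(Add(-5, R), 2)
Function('m')(f, p) = 49 (Function('m')(f, p) = Mul(Pow(Add(-5, -2), 2), Pow(1, -1)) = Mul(Pow(-7, 2), 1) = Mul(49, 1) = 49)
Add(Mul(11, Function('m')(-3, 5)), 2) = Add(Mul(11, 49), 2) = Add(539, 2) = 541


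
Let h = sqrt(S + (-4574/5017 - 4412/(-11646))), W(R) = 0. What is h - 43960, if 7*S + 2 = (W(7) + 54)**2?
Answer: -43960 + sqrt(1931837511548017682)/68165979 ≈ -43940.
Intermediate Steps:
S = 2914/7 (S = -2/7 + (0 + 54)**2/7 = -2/7 + (1/7)*54**2 = -2/7 + (1/7)*2916 = -2/7 + 2916/7 = 2914/7 ≈ 416.29)
h = sqrt(1931837511548017682)/68165979 (h = sqrt(2914/7 + (-4574/5017 - 4412/(-11646))) = sqrt(2914/7 + (-4574*1/5017 - 4412*(-1/11646))) = sqrt(2914/7 + (-4574/5017 + 2206/5823)) = sqrt(2914/7 - 15566900/29213991) = sqrt(85020601474/204497937) = sqrt(1931837511548017682)/68165979 ≈ 20.390)
h - 43960 = sqrt(1931837511548017682)/68165979 - 43960 = -43960 + sqrt(1931837511548017682)/68165979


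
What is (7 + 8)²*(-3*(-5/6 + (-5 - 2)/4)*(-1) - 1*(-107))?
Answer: 89325/4 ≈ 22331.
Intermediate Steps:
(7 + 8)²*(-3*(-5/6 + (-5 - 2)/4)*(-1) - 1*(-107)) = 15²*(-3*(-5*⅙ - 7*¼)*(-1) + 107) = 225*(-3*(-⅚ - 7/4)*(-1) + 107) = 225*(-3*(-31/12)*(-1) + 107) = 225*((31/4)*(-1) + 107) = 225*(-31/4 + 107) = 225*(397/4) = 89325/4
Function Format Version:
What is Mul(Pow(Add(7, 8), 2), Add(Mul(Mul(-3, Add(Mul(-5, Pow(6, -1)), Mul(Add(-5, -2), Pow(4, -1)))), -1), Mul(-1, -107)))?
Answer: Rational(89325, 4) ≈ 22331.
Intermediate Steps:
Mul(Pow(Add(7, 8), 2), Add(Mul(Mul(-3, Add(Mul(-5, Pow(6, -1)), Mul(Add(-5, -2), Pow(4, -1)))), -1), Mul(-1, -107))) = Mul(Pow(15, 2), Add(Mul(Mul(-3, Add(Mul(-5, Rational(1, 6)), Mul(-7, Rational(1, 4)))), -1), 107)) = Mul(225, Add(Mul(Mul(-3, Add(Rational(-5, 6), Rational(-7, 4))), -1), 107)) = Mul(225, Add(Mul(Mul(-3, Rational(-31, 12)), -1), 107)) = Mul(225, Add(Mul(Rational(31, 4), -1), 107)) = Mul(225, Add(Rational(-31, 4), 107)) = Mul(225, Rational(397, 4)) = Rational(89325, 4)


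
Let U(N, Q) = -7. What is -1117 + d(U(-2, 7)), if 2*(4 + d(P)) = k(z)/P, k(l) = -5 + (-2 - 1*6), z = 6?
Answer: -15681/14 ≈ -1120.1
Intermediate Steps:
k(l) = -13 (k(l) = -5 + (-2 - 6) = -5 - 8 = -13)
d(P) = -4 - 13/(2*P) (d(P) = -4 + (-13/P)/2 = -4 - 13/(2*P))
-1117 + d(U(-2, 7)) = -1117 + (-4 - 13/2/(-7)) = -1117 + (-4 - 13/2*(-⅐)) = -1117 + (-4 + 13/14) = -1117 - 43/14 = -15681/14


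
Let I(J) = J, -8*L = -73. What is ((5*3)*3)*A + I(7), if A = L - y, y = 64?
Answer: -19699/8 ≈ -2462.4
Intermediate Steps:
L = 73/8 (L = -⅛*(-73) = 73/8 ≈ 9.1250)
A = -439/8 (A = 73/8 - 1*64 = 73/8 - 64 = -439/8 ≈ -54.875)
((5*3)*3)*A + I(7) = ((5*3)*3)*(-439/8) + 7 = (15*3)*(-439/8) + 7 = 45*(-439/8) + 7 = -19755/8 + 7 = -19699/8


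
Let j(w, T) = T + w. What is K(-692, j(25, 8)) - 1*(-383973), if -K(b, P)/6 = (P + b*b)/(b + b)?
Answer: 267146007/692 ≈ 3.8605e+5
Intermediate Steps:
K(b, P) = -3*(P + b**2)/b (K(b, P) = -6*(P + b*b)/(b + b) = -6*(P + b**2)/(2*b) = -6*(P + b**2)*1/(2*b) = -3*(P + b**2)/b)
K(-692, j(25, 8)) - 1*(-383973) = (-3*(-692) - 3*(8 + 25)/(-692)) - 1*(-383973) = (2076 - 3*33*(-1/692)) + 383973 = (2076 + 99/692) + 383973 = 1436691/692 + 383973 = 267146007/692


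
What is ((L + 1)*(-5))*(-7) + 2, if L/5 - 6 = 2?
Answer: 1437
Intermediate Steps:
L = 40 (L = 30 + 5*2 = 30 + 10 = 40)
((L + 1)*(-5))*(-7) + 2 = ((40 + 1)*(-5))*(-7) + 2 = (41*(-5))*(-7) + 2 = -205*(-7) + 2 = 1435 + 2 = 1437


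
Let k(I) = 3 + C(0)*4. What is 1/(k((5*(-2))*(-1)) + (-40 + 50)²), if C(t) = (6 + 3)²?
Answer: 1/427 ≈ 0.0023419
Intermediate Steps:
C(t) = 81 (C(t) = 9² = 81)
k(I) = 327 (k(I) = 3 + 81*4 = 3 + 324 = 327)
1/(k((5*(-2))*(-1)) + (-40 + 50)²) = 1/(327 + (-40 + 50)²) = 1/(327 + 10²) = 1/(327 + 100) = 1/427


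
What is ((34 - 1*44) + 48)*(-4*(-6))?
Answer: 912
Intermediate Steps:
((34 - 1*44) + 48)*(-4*(-6)) = ((34 - 44) + 48)*24 = (-10 + 48)*24 = 38*24 = 912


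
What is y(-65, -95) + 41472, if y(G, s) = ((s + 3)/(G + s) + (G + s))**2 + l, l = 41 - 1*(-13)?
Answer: 107107729/1600 ≈ 66942.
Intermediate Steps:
l = 54 (l = 41 + 13 = 54)
y(G, s) = 54 + (G + s + (3 + s)/(G + s))**2 (y(G, s) = ((s + 3)/(G + s) + (G + s))**2 + 54 = ((3 + s)/(G + s) + (G + s))**2 + 54 = (G + s + (3 + s)/(G + s))**2 + 54 = 54 + (G + s + (3 + s)/(G + s))**2)
y(-65, -95) + 41472 = (54 + (3 - 95 + (-65 - 95)**2)**2/(-65 - 95)**2) + 41472 = (54 + (3 - 95 + (-160)**2)**2/(-160)**2) + 41472 = (54 + (3 - 95 + 25600)**2/25600) + 41472 = (54 + (1/25600)*25508**2) + 41472 = (54 + (1/25600)*650658064) + 41472 = (54 + 40666129/1600) + 41472 = 40752529/1600 + 41472 = 107107729/1600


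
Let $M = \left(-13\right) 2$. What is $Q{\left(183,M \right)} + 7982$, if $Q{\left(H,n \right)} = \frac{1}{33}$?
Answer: $\frac{263407}{33} \approx 7982.0$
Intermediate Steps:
$M = -26$
$Q{\left(H,n \right)} = \frac{1}{33}$
$Q{\left(183,M \right)} + 7982 = \frac{1}{33} + 7982 = \frac{263407}{33}$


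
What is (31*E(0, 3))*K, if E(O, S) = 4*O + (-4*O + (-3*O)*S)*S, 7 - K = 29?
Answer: 0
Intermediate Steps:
K = -22 (K = 7 - 1*29 = 7 - 29 = -22)
E(O, S) = 4*O + S*(-4*O - 3*O*S) (E(O, S) = 4*O + (-4*O - 3*O*S)*S = 4*O + S*(-4*O - 3*O*S))
(31*E(0, 3))*K = (31*(0*(4 - 4*3 - 3*3²)))*(-22) = (31*(0*(4 - 12 - 3*9)))*(-22) = (31*(0*(4 - 12 - 27)))*(-22) = (31*(0*(-35)))*(-22) = (31*0)*(-22) = 0*(-22) = 0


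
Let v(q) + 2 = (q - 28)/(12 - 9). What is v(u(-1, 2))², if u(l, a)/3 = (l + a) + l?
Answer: 1156/9 ≈ 128.44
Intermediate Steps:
u(l, a) = 3*a + 6*l (u(l, a) = 3*((l + a) + l) = 3*((a + l) + l) = 3*(a + 2*l) = 3*a + 6*l)
v(q) = -34/3 + q/3 (v(q) = -2 + (q - 28)/(12 - 9) = -2 + (-28 + q)/3 = -2 + (-28 + q)*(⅓) = -2 + (-28/3 + q/3) = -34/3 + q/3)
v(u(-1, 2))² = (-34/3 + (3*2 + 6*(-1))/3)² = (-34/3 + (6 - 6)/3)² = (-34/3 + (⅓)*0)² = (-34/3 + 0)² = (-34/3)² = 1156/9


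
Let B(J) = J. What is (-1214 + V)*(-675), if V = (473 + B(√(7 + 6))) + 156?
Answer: 394875 - 675*√13 ≈ 3.9244e+5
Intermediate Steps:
V = 629 + √13 (V = (473 + √(7 + 6)) + 156 = (473 + √13) + 156 = 629 + √13 ≈ 632.61)
(-1214 + V)*(-675) = (-1214 + (629 + √13))*(-675) = (-585 + √13)*(-675) = 394875 - 675*√13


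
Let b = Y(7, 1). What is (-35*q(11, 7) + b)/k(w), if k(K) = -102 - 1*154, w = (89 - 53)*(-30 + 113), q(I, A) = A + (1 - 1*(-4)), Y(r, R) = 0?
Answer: 105/64 ≈ 1.6406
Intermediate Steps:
q(I, A) = 5 + A (q(I, A) = A + (1 + 4) = A + 5 = 5 + A)
w = 2988 (w = 36*83 = 2988)
b = 0
k(K) = -256 (k(K) = -102 - 154 = -256)
(-35*q(11, 7) + b)/k(w) = (-35*(5 + 7) + 0)/(-256) = (-35*12 + 0)*(-1/256) = (-420 + 0)*(-1/256) = -420*(-1/256) = 105/64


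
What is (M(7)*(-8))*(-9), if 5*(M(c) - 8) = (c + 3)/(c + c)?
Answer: 4104/7 ≈ 586.29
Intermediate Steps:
M(c) = 8 + (3 + c)/(10*c) (M(c) = 8 + ((c + 3)/(c + c))/5 = 8 + ((3 + c)/((2*c)))/5 = 8 + ((3 + c)*(1/(2*c)))/5 = 8 + ((3 + c)/(2*c))/5 = 8 + (3 + c)/(10*c))
(M(7)*(-8))*(-9) = (((3/10)*(1 + 27*7)/7)*(-8))*(-9) = (((3/10)*(⅐)*(1 + 189))*(-8))*(-9) = (((3/10)*(⅐)*190)*(-8))*(-9) = ((57/7)*(-8))*(-9) = -456/7*(-9) = 4104/7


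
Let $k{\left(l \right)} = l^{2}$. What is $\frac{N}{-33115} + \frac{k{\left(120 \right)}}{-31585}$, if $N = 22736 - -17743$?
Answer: $- \frac{351077043}{209187455} \approx -1.6783$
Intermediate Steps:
$N = 40479$ ($N = 22736 + 17743 = 40479$)
$\frac{N}{-33115} + \frac{k{\left(120 \right)}}{-31585} = \frac{40479}{-33115} + \frac{120^{2}}{-31585} = 40479 \left(- \frac{1}{33115}\right) + 14400 \left(- \frac{1}{31585}\right) = - \frac{40479}{33115} - \frac{2880}{6317} = - \frac{351077043}{209187455}$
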